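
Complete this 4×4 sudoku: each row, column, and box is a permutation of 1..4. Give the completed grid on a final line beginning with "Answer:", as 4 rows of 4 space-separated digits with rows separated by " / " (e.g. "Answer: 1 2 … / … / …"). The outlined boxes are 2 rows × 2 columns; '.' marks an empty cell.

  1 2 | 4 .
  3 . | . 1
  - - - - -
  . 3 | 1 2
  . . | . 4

Step 1. [r3c1∈{4}] only 4 remains possible at r3c1 ⇒ r3c1=4.
Step 2. [r2c2∈{4}] only 4 remains possible at r2c2 ⇒ r2c2=4.
Step 3. [r4c2∈{1}] nothing but 1 survives at r4c2, so r4c2=1.
Step 4. [r4c1∈{2}] r4c1 has the single candidate 2, so r4c1=2.
Step 5. [r2c3∈{2}] only 2 remains possible at r2c3. So r2c3=2.
Step 6. [r4c3∈{3}] r4c3 has the single candidate 3 ⇒ r4c3=3.
Step 7. [r1c4∈{3}] r1c4 has the single candidate 3. So r1c4=3.

Answer: 1 2 4 3 / 3 4 2 1 / 4 3 1 2 / 2 1 3 4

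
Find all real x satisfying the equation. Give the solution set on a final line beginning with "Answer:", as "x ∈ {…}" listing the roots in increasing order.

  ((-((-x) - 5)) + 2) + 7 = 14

Step 1. [((-((-x) - 5)) + 2) + 7 = 14] subtract 7: x sits inside (… + 7), so sub: (-((-x) - 5)) + 2 = 7.
Step 2. [(-((-x) - 5)) + 2 = 7] +2 is outermost — subtract 2 both sides, so sub: -((-x) - 5) = 5.
Step 3. [-((-x) - 5) = 5] leading − — multiply by −1 ⇒ neg: (-x) - 5 = -5.
Step 4. [(-x) - 5 = -5] add 5: x sits inside (… - 5), so sub: -x = 0.
Step 5. [-x = 0] leading − — multiply by −1. So neg: x = 0.

Answer: x ∈ {0}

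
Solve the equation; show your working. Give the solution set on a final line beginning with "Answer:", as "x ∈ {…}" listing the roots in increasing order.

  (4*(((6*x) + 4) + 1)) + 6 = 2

Step 1. [(4*(((6*x) + 4) + 1)) + 6 = 2] 6 comes off first (subtract 6), so sub: 4*(((6*x) + 4) + 1) = -4.
Step 2. [4*(((6*x) + 4) + 1) = -4] divide by the outer 4. So div: ((6*x) + 4) + 1 = -1.
Step 3. [((6*x) + 4) + 1 = -1] peel the +1: subtract 1 from each side. So sub: (6*x) + 4 = -2.
Step 4. [(6*x) + 4 = -2] subtract 4: x sits inside (… + 4), so sub: 6*x = -6.
Step 5. [6*x = -6] 6 out front; divide by 6. So div: x = -1.

Answer: x ∈ {-1}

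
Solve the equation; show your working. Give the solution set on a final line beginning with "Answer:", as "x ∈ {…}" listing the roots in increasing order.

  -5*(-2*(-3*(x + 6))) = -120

Step 1. [-5*(-2*(-3*(x + 6))) = -120] leading coefficient -5: divide by -5 ⇒ div: -2*(-3*(x + 6)) = 24.
Step 2. [-2*(-3*(x + 6)) = 24] -2·(inner) — divide through by -2. So div: -3*(x + 6) = -12.
Step 3. [-3*(x + 6) = -12] LHS = -3·(…); ÷-3 both sides, so div: x + 6 = 4.
Step 4. [x + 6 = 4] subtract 6: x sits inside (… + 6) ⇒ sub: x = -2.

Answer: x ∈ {-2}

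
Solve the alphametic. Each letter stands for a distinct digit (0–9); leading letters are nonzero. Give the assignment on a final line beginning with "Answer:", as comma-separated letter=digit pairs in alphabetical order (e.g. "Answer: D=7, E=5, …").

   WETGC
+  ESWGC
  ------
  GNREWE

Step 1. [col 1: C + C ≡ E (mod 10)] C=9 is one option consistent with column 1 (C + C ≡ E (mod 10), carry-in 0) — take it, so C=9.
Step 2. [G] the sum has 6 digits but both addends have 5; that extra leading digit G is the final carry, namely 1 ⇒ G=1.
Step 3. [col 1: C + C ≡ E (mod 10)] column 1 reads C+C+carry(0)=E with C=9; with digits 1,9 already taken and all letters distinct, the only value for E is 8 ⇒ E=8.
Step 4. [col 2: G + G ≡ W (mod 10)] column 2: given G=1, carry-in 1, and digits 1,8,9 already taken and all letters distinct, G+G≡W (mod 10) forces W=3 ⇒ W=3.
Step 5. [col 3: T + W ≡ E (mod 10)] in column 3 we have T+W≡E with carry-in 0; given W=3, E=8 and digits 1,3,8,9 already taken and all letters distinct, that pins T to 5, so T=5.
Step 6. [col 4: E + S ≡ R (mod 10)] S=6 is one option consistent with column 4 (E + S ≡ R (mod 10), carry-in 0) — take it ⇒ S=6.
Step 7. [col 4: E + S ≡ R (mod 10)] from column 4 (E=8, S=6, carry-in 0, digits 1,3,5,6,8,9 already taken and all letters distinct): R must equal 4, so R=4.
Step 8. [col 5: W + E ≡ N (mod 10)] in column 5 we have W+E≡N with carry-in 1; given W=3, E=8 and digits 1,3,4,5,6,8,9 already taken and all letters distinct, that pins N to 2, so N=2.

Answer: C=9, E=8, G=1, N=2, R=4, S=6, T=5, W=3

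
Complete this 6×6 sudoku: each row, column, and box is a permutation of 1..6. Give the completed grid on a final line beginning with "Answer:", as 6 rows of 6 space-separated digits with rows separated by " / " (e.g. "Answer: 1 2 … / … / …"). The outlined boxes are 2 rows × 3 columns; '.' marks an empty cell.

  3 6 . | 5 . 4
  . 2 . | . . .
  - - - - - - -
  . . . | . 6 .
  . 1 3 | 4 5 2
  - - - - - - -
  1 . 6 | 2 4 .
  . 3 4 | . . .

Step 1. [r6c5∈{1}] nothing but 1 survives at r6c5 ⇒ r6c5=1.
Step 2. [r5c6∈{3,5}] row 5 places 3 nowhere but r5c6. So r5c6=3.
Step 3. [r2c1∈{4,5}] in row 2, 4 fits only at r2c1 ⇒ r2c1=4.
Step 4. [r5c2∈{5}] r5c2 is down to just 5. So r5c2=5.
Step 5. [r3c1∈{2,5}] r3c1 is the only open cell in col 1 admitting 5 ⇒ r3c1=5.
Step 6. [r3c4∈{1,3}] row 3 places 3 nowhere but r3c4, so r3c4=3.
Step 7. [r2c4∈{1,6}] col 4 places 1 nowhere but r2c4. So r2c4=1.
Step 8. [r6c6∈{5,6}] in row 6, 5 fits only at r6c6 ⇒ r6c6=5.
Step 9. [r2c3∈{5}] only 5 remains possible at r2c3 ⇒ r2c3=5.
Step 10. [r2c6∈{6}] nothing but 6 survives at r2c6. So r2c6=6.
Step 11. [r1c5∈{2}] r1c5's peers cover all but 2 ⇒ r1c5=2.
Step 12. [r3c2∈{4}] only 4 remains possible at r3c2. So r3c2=4.
Step 13. [r2c5∈{3}] only 3 remains possible at r2c5. So r2c5=3.
Step 14. [r3c6∈{1}] r3c6 is down to just 1 ⇒ r3c6=1.
Step 15. [r1c3∈{1}] only 1 remains possible at r1c3. So r1c3=1.
Step 16. [r6c1∈{2}] r6c1 has the single candidate 2. So r6c1=2.
Step 17. [r6c4∈{6}] nothing but 6 survives at r6c4. So r6c4=6.
Step 18. [r4c1∈{6}] r4c1 has the single candidate 6 ⇒ r4c1=6.
Step 19. [r3c3∈{2}] nothing but 2 survives at r3c3, so r3c3=2.

Answer: 3 6 1 5 2 4 / 4 2 5 1 3 6 / 5 4 2 3 6 1 / 6 1 3 4 5 2 / 1 5 6 2 4 3 / 2 3 4 6 1 5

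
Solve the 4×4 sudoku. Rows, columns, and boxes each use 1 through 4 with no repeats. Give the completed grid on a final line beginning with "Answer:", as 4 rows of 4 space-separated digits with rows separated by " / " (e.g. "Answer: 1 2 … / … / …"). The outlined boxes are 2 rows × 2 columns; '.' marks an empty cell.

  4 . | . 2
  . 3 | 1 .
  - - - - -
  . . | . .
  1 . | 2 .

Step 1. [r3c3∈{3,4}] in col 3, 4 fits only at r3c3, so r3c3=4.
Step 2. [r3c1∈{2,3}] r3c1 is the only open cell in col 1 admitting 3 ⇒ r3c1=3.
Step 3. [r2c1∈{2}] r2c1 is down to just 2 ⇒ r2c1=2.
Step 4. [r3c2∈{2}] only 2 remains possible at r3c2 ⇒ r3c2=2.
Step 5. [r1c2∈{1}] r1c2's peers cover all but 1 ⇒ r1c2=1.
Step 6. [r2c4∈{4}] only 4 remains possible at r2c4 ⇒ r2c4=4.
Step 7. [r1c3∈{3}] nothing but 3 survives at r1c3, so r1c3=3.
Step 8. [r4c4∈{3}] only 3 remains possible at r4c4, so r4c4=3.
Step 9. [r4c2∈{4}] r4c2's peers cover all but 4. So r4c2=4.
Step 10. [r3c4∈{1}] r3c4 is down to just 1, so r3c4=1.

Answer: 4 1 3 2 / 2 3 1 4 / 3 2 4 1 / 1 4 2 3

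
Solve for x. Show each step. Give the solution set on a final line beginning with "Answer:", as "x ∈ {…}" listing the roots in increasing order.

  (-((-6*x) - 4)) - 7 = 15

Step 1. [(-((-6*x) - 4)) - 7 = 15] -7 is outermost — add 7 both sides ⇒ sub: -((-6*x) - 4) = 22.
Step 2. [-((-6*x) - 4) = 22] LHS negated; negate both sides. So neg: (-6*x) - 4 = -22.
Step 3. [(-6*x) - 4 = -22] -4 is outermost — add 4 both sides ⇒ sub: -6*x = -18.
Step 4. [-6*x = -18] leading coefficient -6: divide by -6, so div: x = 3.

Answer: x ∈ {3}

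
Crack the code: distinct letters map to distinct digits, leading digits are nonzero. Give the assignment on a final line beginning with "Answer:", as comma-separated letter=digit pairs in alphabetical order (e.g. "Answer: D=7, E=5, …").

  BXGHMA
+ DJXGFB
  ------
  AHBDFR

Step 1. [col 1: A + B ≡ R (mod 10)] B=5 is one option consistent with column 1 (A + B ≡ R (mod 10), carry-in 0) — take it ⇒ B=5.
Step 2. [col 1: A + B ≡ R (mod 10)] several values work for R in column 1 (A + B ≡ R (mod 10), carry-in 0); try R=3, so R=3.
Step 3. [col 1: A + B ≡ R (mod 10)] in column 1 we have A+B≡R with carry-in 0; given B=5, R=3 and digits 3,5 already taken and all letters distinct, that pins A to 8, so A=8.
Step 4. [col 2: M + F ≡ F (mod 10)] column 2 reads M+F+carry(1)=F with nothing yet; with digits 3,5,8 already taken and all letters distinct, the only value for M is 9, so M=9.
Step 5. [col 2: M + F ≡ F (mod 10)] column 2 (M + F ≡ F (mod 10), carry-in 1) doesn't pin F yet; pick F=7 and continue. So F=7.
Step 6. [col 3: H + G ≡ D (mod 10)] no forcing yet in column 3 (carry-in 1); D=2 is free and consistent — try it, so D=2.
Step 7. [col 3: H + G ≡ D (mod 10)] G=1 is one option consistent with column 3 (H + G ≡ D (mod 10), carry-in 1) — take it, so G=1.
Step 8. [col 3: H + G ≡ D (mod 10)] column 3: given G=1, D=2, carry-in 1, and digits 1,2,3,5,7,8,9 already taken and all letters distinct, H+G≡D (mod 10) forces H=0 ⇒ H=0.
Step 9. [col 4: G + X ≡ B (mod 10)] column 4 reads G+X+carry(0)=B with G=1, B=5; with digits 0,1,2,3,5,7,8,9 already taken and all letters distinct, the only value for X is 4, so X=4.
Step 10. [col 5: X + J ≡ H (mod 10)] in column 5 we have X+J≡H with carry-in 0; given X=4, H=0 and digits 0,1,2,3,4,5,7,8,9 already taken and all letters distinct, that pins J to 6, so J=6.

Answer: A=8, B=5, D=2, F=7, G=1, H=0, J=6, M=9, R=3, X=4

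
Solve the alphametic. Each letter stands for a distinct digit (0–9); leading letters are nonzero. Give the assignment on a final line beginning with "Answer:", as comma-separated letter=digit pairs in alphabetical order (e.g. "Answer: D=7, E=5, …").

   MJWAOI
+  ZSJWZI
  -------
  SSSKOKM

Step 1. [S] S is the leading digit of a 7-digit sum of two 6-digit numbers; the final carry is exactly 1. So S=1.
Step 2. [col 1: I + I ≡ M (mod 10)] no forcing yet in column 1 (carry-in 0); M=8 is free and consistent — try it ⇒ M=8.
Step 3. [col 1: I + I ≡ M (mod 10)] several values work for I in column 1 (I + I ≡ M (mod 10), carry-in 0); try I=9. So I=9.
Step 4. [col 2: O + Z ≡ K (mod 10)] column 2 (O + Z ≡ K (mod 10), carry-in 1) doesn't pin K yet; pick K=6 and continue ⇒ K=6.
Step 5. [col 2: O + Z ≡ K (mod 10)] column 2 (O + Z ≡ K (mod 10), carry-in 1) doesn't pin Z yet; pick Z=3 and continue, so Z=3.
Step 6. [col 2: O + Z ≡ K (mod 10)] in column 2 we have O+Z≡K with carry-in 1; given Z=3, K=6 and digits 1,3,6,8,9 already taken and all letters distinct, that pins O to 2. So O=2.
Step 7. [col 3: A + W ≡ O (mod 10)] column 3 (A + W ≡ O (mod 10), carry-in 0) doesn't pin A yet; pick A=7 and continue. So A=7.
Step 8. [col 3: A + W ≡ O (mod 10)] column 3 reads A+W+carry(0)=O with A=7, O=2; with digits 1,2,3,6,7,8,9 already taken and all letters distinct, the only value for W is 5, so W=5.
Step 9. [col 4: W + J ≡ K (mod 10)] column 4 reads W+J+carry(1)=K with W=5, K=6; with digits 1,2,3,5,6,7,8,9 already taken and all letters distinct, the only value for J is 0 ⇒ J=0.

Answer: A=7, I=9, J=0, K=6, M=8, O=2, S=1, W=5, Z=3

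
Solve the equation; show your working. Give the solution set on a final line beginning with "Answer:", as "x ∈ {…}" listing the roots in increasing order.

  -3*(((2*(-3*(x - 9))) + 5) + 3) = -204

Step 1. [-3*(((2*(-3*(x - 9))) + 5) + 3) = -204] divide by the outer -3, so div: ((2*(-3*(x - 9))) + 5) + 3 = 68.
Step 2. [((2*(-3*(x - 9))) + 5) + 3 = 68] the outer +3 inverts by subtracting 3, so sub: (2*(-3*(x - 9))) + 5 = 65.
Step 3. [(2*(-3*(x - 9))) + 5 = 65] 5 comes off first (subtract 5), so sub: 2*(-3*(x - 9)) = 60.
Step 4. [2*(-3*(x - 9)) = 60] leading coefficient 2: divide by 2. So div: -3*(x - 9) = 30.
Step 5. [-3*(x - 9) = 30] divide by the outer -3, so div: x - 9 = -10.
Step 6. [x - 9 = -10] peel the -9: add 9 from each side, so sub: x = -1.

Answer: x ∈ {-1}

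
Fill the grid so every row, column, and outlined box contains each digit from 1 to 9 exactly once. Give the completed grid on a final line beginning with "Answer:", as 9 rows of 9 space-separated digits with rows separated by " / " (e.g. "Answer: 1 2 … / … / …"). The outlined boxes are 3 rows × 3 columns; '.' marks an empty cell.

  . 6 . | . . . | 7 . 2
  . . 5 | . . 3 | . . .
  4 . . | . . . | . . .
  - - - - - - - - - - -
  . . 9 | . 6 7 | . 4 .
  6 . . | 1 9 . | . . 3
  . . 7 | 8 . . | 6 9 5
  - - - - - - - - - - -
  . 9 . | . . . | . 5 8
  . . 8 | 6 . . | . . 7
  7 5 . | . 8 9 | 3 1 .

Step 1. [r8c8∈{2}] only 2 remains possible at r8c8. So r8c8=2.
Step 2. [r7c7∈{4}] r7c7's peers cover all but 4 ⇒ r7c7=4.
Step 3. [r5c6∈{2,4,5}] 5 has one home in row 5: r5c6. So r5c6=5.
Step 4. [r3c7∈{1,5,8,9}] col 7 places 5 nowhere but r3c7. So r3c7=5.
Step 5. [r3c6∈{1,2,6,8}] r3c6 is the only open cell in col 6 admitting 6. So r3c6=6.
Step 6. [r2c9∈{1,4,6,9}] across col 9, 4 lands solely at r2c9, so r2c9=4.
Step 7. [r4c1∈{1,2,3,5,8}] across row 4, 5 lands solely at r4c1. So r4c1=5.
Step 8. [r7c3∈{1,2,3,6}] across row 7, 6 lands solely at r7c3 ⇒ r7c3=6.
Step 9. [r8c5∈{1,3,4,5}] r8c5 is the only open cell in row 8 admitting 5 ⇒ r8c5=5.
Step 10. [r1c6∈{1,4,8}] 8 has one home in col 6: r1c6 ⇒ r1c6=8.
Step 11. [r2c1∈{1,2,8,9}] in col 1, 8 fits only at r2c1. So r2c1=8.
Step 12. [r1c8∈{3}] only 3 remains possible at r1c8, so r1c8=3.
Step 13. [r1c3∈{1}] r1c3 is down to just 1. So r1c3=1.
Step 14. [r4c9∈{1}] nothing but 1 survives at r4c9 ⇒ r4c9=1.
Step 15. [r3c5∈{1,2,7}] 1 has one home in row 3: r3c5 ⇒ r3c5=1.
Step 16. [r3c3∈{2,3}] 3 has one home in col 3: r3c3. So r3c3=3.
Step 17. [r3c9∈{9}] r3c9 has the single candidate 9. So r3c9=9.
Step 18. [r2c4∈{2,7,9}] across row 2, 9 lands solely at r2c4. So r2c4=9.
Step 19. [r1c5∈{4}] only 4 remains possible at r1c5 ⇒ r1c5=4.
Step 20. [r9c4∈{2,4}] across col 4, 4 lands solely at r9c4. So r9c4=4.
Step 21. [r8c2∈{1,3,4}] r8c2 is the only open cell in row 8 admitting 4 ⇒ r8c2=4.
Step 22. [r8c1∈{1,3}] across row 8, 3 lands solely at r8c1. So r8c1=3.
Step 23. [r6c2∈{1,2,3}] in col 2, 1 fits only at r6c2 ⇒ r6c2=1.
Step 24. [r6c1∈{2}] r6c1's peers cover all but 2 ⇒ r6c1=2.
Step 25. [r4c4∈{2,3}] in box 5, 2 fits only at r4c4. So r4c4=2.
Step 26. [r2c5∈{2,7}] in box 2, 2 fits only at r2c5. So r2c5=2.
Step 27. [r4c7∈{8}] r4c7 is down to just 8. So r4c7=8.
Step 28. [r7c5∈{3,7}] 7 has one home in col 5: r7c5. So r7c5=7.
Step 29. [r8c6∈{1}] r8c6's peers cover all but 1 ⇒ r8c6=1.
Step 30. [r3c2∈{2,7}] 2 has one home in row 3: r3c2, so r3c2=2.
Step 31. [r6c5∈{3}] nothing but 3 survives at r6c5. So r6c5=3.
Step 32. [r4c2∈{3}] r4c2 has the single candidate 3 ⇒ r4c2=3.
Step 33. [r5c3∈{4}] r5c3 is down to just 4 ⇒ r5c3=4.
Step 34. [r2c2∈{7}] nothing but 7 survives at r2c2. So r2c2=7.
Step 35. [r9c3∈{2}] only 2 remains possible at r9c3, so r9c3=2.
Step 36. [r7c6∈{2}] r7c6 is down to just 2, so r7c6=2.
Step 37. [r1c1∈{9}] nothing but 9 survives at r1c1 ⇒ r1c1=9.
Step 38. [r3c8∈{8}] only 8 remains possible at r3c8. So r3c8=8.
Step 39. [r5c2∈{8}] only 8 remains possible at r5c2, so r5c2=8.
Step 40. [r8c7∈{9}] nothing but 9 survives at r8c7. So r8c7=9.
Step 41. [r2c7∈{1}] r2c7 is down to just 1 ⇒ r2c7=1.
Step 42. [r2c8∈{6}] r2c8 is down to just 6. So r2c8=6.
Step 43. [r7c4∈{3}] r7c4 is down to just 3, so r7c4=3.
Step 44. [r5c8∈{7}] only 7 remains possible at r5c8, so r5c8=7.
Step 45. [r1c4∈{5}] r1c4's peers cover all but 5 ⇒ r1c4=5.
Step 46. [r6c6∈{4}] nothing but 4 survives at r6c6, so r6c6=4.
Step 47. [r9c9∈{6}] r9c9's peers cover all but 6. So r9c9=6.
Step 48. [r5c7∈{2}] r5c7 is down to just 2 ⇒ r5c7=2.
Step 49. [r7c1∈{1}] only 1 remains possible at r7c1, so r7c1=1.
Step 50. [r3c4∈{7}] r3c4's peers cover all but 7 ⇒ r3c4=7.

Answer: 9 6 1 5 4 8 7 3 2 / 8 7 5 9 2 3 1 6 4 / 4 2 3 7 1 6 5 8 9 / 5 3 9 2 6 7 8 4 1 / 6 8 4 1 9 5 2 7 3 / 2 1 7 8 3 4 6 9 5 / 1 9 6 3 7 2 4 5 8 / 3 4 8 6 5 1 9 2 7 / 7 5 2 4 8 9 3 1 6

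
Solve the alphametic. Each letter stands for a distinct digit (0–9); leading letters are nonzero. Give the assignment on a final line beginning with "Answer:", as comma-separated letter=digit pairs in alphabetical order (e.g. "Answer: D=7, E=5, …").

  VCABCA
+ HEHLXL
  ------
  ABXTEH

Step 1. [col 1: A + L ≡ H (mod 10)] no forcing yet in column 1 (carry-in 0); L=8 is free and consistent — try it, so L=8.
Step 2. [col 1: A + L ≡ H (mod 10)] no forcing yet in column 1 (carry-in 0); H=4 is free and consistent — try it. So H=4.
Step 3. [col 1: A + L ≡ H (mod 10)] column 1: given L=8, H=4, carry-in 0, and digits 4,8 already taken and all letters distinct, A+L≡H (mod 10) forces A=6. So A=6.
Step 4. [col 2: C + X ≡ E (mod 10)] no forcing yet in column 2 (carry-in 1); C=3 is free and consistent — try it. So C=3.
Step 5. [col 2: C + X ≡ E (mod 10)] E=5 is one option consistent with column 2 (C + X ≡ E (mod 10), carry-in 1) — take it. So E=5.
Step 6. [col 2: C + X ≡ E (mod 10)] column 2 reads C+X+carry(1)=E with C=3, E=5; with digits 3,4,5,6,8 already taken and all letters distinct, the only value for X is 1 ⇒ X=1.
Step 7. [col 3: B + L ≡ T (mod 10)] T=7 is one option consistent with column 3 (B + L ≡ T (mod 10), carry-in 0) — take it. So T=7.
Step 8. [col 3: B + L ≡ T (mod 10)] in column 3 we have B+L≡T with carry-in 0; given L=8, T=7 and digits 1,3,4,5,6,7,8 already taken and all letters distinct, that pins B to 9. So B=9.
Step 9. [col 6: V + H ≡ A (mod 10)] column 6: given H=4, A=6, carry-in 0, and digits 1,3,4,5,6,7,8,9 already taken and all letters distinct, V+H≡A (mod 10) forces V=2 ⇒ V=2.

Answer: A=6, B=9, C=3, E=5, H=4, L=8, T=7, V=2, X=1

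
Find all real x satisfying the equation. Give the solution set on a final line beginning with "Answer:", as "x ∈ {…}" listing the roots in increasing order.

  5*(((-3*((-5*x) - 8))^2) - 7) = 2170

Step 1. [5*(((-3*((-5*x) - 8))^2) - 7) = 2170] 5 out front; divide by 5 ⇒ div: ((-3*((-5*x) - 8))^2) - 7 = 434.
Step 2. [((-3*((-5*x) - 8))^2) - 7 = 434] add 7: x sits inside (… - 7), so sub: (-3*((-5*x) - 8))^2 = 441.
Step 3. [(-3*((-5*x) - 8))^2 = 441] 441 ≥ 0, LHS is (·)² — take ±√, so sqrt: -3*((-5*x) - 8) = 21 or -21.
Step 4. [-3*((-5*x) - 8) = 21 or -21] leading coefficient -3: divide by -3. So div: (-5*x) - 8 = -7 or 7.
Step 5. [(-5*x) - 8 = -7 or 7] the outer -8 inverts by adding 8, so sub: -5*x = 1 or 15.
Step 6. [-5*x = 1 or 15] leading coefficient -5: divide by -5, so div: x = -1/5 or -3.

Answer: x ∈ {-3, -1/5}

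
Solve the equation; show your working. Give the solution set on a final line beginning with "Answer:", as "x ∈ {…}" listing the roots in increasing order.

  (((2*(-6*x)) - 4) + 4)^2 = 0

Step 1. [(((2*(-6*x)) - 4) + 4)^2 = 0] √ both sides: 0 ≥ 0 gives two branches. So sqrt: ((2*(-6*x)) - 4) + 4 = 0.
Step 2. [((2*(-6*x)) - 4) + 4 = 0] 4 comes off first (subtract 4) ⇒ sub: (2*(-6*x)) - 4 = -4.
Step 3. [(2*(-6*x)) - 4 = -4] -4 is outermost — add 4 both sides. So sub: 2*(-6*x) = 0.
Step 4. [2*(-6*x) = 0] 2·(inner) — divide through by 2 ⇒ div: -6*x = 0.
Step 5. [-6*x = 0] divide by the outer -6. So div: x = 0.

Answer: x ∈ {0}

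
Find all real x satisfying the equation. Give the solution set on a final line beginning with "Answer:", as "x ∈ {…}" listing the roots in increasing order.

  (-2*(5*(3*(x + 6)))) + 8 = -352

Step 1. [(-2*(5*(3*(x + 6)))) + 8 = -352] common factor -2 (LHS and -352) — divide through. So factor: (5*(3*(x + 6))) - 4 = 176.
Step 2. [(5*(3*(x + 6))) - 4 = 176] add 4: x sits inside (… - 4). So sub: 5*(3*(x + 6)) = 180.
Step 3. [5*(3*(x + 6)) = 180] 5·(inner) — divide through by 5 ⇒ div: 3*(x + 6) = 36.
Step 4. [3*(x + 6) = 36] 3·(inner) — divide through by 3, so div: x + 6 = 12.
Step 5. [x + 6 = 12] subtract 6: x sits inside (… + 6). So sub: x = 6.

Answer: x ∈ {6}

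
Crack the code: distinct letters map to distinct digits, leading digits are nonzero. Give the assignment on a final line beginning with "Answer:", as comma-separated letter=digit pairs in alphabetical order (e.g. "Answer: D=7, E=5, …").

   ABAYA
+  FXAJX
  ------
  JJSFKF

Step 1. [col 1: A + X ≡ F (mod 10)] several values work for F in column 1 (A + X ≡ F (mod 10), carry-in 0); try F=7, so F=7.
Step 2. [col 1: A + X ≡ F (mod 10)] several values work for A in column 1 (A + X ≡ F (mod 10), carry-in 0); try A=3, so A=3.
Step 3. [col 1: A + X ≡ F (mod 10)] column 1: given A=3, F=7, carry-in 0, and digits 3,7 already taken and all letters distinct, A+X≡F (mod 10) forces X=4 ⇒ X=4.
Step 4. [col 2: Y + J ≡ K (mod 10)] J=1 is one option consistent with column 2 (Y + J ≡ K (mod 10), carry-in 0) — take it ⇒ J=1.
Step 5. [col 2: Y + J ≡ K (mod 10)] K=0 is one option consistent with column 2 (Y + J ≡ K (mod 10), carry-in 0) — take it. So K=0.
Step 6. [col 2: Y + J ≡ K (mod 10)] from column 2 (J=1, K=0, carry-in 0, digits 0,1,3,4,7 already taken and all letters distinct): Y must equal 9 ⇒ Y=9.
Step 7. [col 4: B + X ≡ S (mod 10)] several values work for S in column 4 (B + X ≡ S (mod 10), carry-in 0); try S=2. So S=2.
Step 8. [col 4: B + X ≡ S (mod 10)] in column 4 we have B+X≡S with carry-in 0; given X=4, S=2 and digits 0,1,2,3,4,7,9 already taken and all letters distinct, that pins B to 8, so B=8.

Answer: A=3, B=8, F=7, J=1, K=0, S=2, X=4, Y=9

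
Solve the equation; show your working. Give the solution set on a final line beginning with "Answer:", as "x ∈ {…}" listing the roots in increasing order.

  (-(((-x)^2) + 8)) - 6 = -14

Step 1. [(-(((-x)^2) + 8)) - 6 = -14] the outer -6 inverts by adding 6 ⇒ sub: -(((-x)^2) + 8) = -8.
Step 2. [-(((-x)^2) + 8) = -8] leading − — multiply by −1, so neg: ((-x)^2) + 8 = 8.
Step 3. [((-x)^2) + 8 = 8] the outer +8 inverts by subtracting 8. So sub: (-x)^2 = 0.
Step 4. [(-x)^2 = 0] LHS squared, RHS 0 ≥ 0: apply √ (±) ⇒ sqrt: -x = 0.
Step 5. [-x = 0] leading − — multiply by −1 ⇒ neg: x = 0.

Answer: x ∈ {0}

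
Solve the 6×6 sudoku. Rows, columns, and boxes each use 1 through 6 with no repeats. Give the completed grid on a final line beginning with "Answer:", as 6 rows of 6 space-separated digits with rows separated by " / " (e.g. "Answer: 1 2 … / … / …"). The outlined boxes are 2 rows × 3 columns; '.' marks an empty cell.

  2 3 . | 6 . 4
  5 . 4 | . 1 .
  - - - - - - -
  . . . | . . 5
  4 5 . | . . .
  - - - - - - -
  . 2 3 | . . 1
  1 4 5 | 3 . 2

Step 1. [r3c2∈{1,6}] across col 2, 1 lands solely at r3c2, so r3c2=1.
Step 2. [r4c6∈{3,6}] 6 has one home in col 6: r4c6. So r4c6=6.
Step 3. [r4c3∈{2}] only 2 remains possible at r4c3 ⇒ r4c3=2.
Step 4. [r3c5∈{2,3,4}] r3c5 is the only open cell in col 5 admitting 2. So r3c5=2.
Step 5. [r5c5∈{4,5,6}] col 5 places 4 nowhere but r5c5. So r5c5=4.
Step 6. [r3c1∈{3,6}] across row 3, 3 lands solely at r3c1 ⇒ r3c1=3.
Step 7. [r5c4∈{5}] r5c4's peers cover all but 5. So r5c4=5.
Step 8. [r3c4∈{4}] nothing but 4 survives at r3c4, so r3c4=4.
Step 9. [r4c5∈{3}] r4c5 is down to just 3 ⇒ r4c5=3.
Step 10. [r1c3∈{1}] r1c3 is down to just 1 ⇒ r1c3=1.
Step 11. [r4c4∈{1}] only 1 remains possible at r4c4. So r4c4=1.
Step 12. [r3c3∈{6}] r3c3 is down to just 6. So r3c3=6.
Step 13. [r6c5∈{6}] only 6 remains possible at r6c5. So r6c5=6.
Step 14. [r2c2∈{6}] r2c2 has the single candidate 6, so r2c2=6.
Step 15. [r1c5∈{5}] r1c5 is down to just 5, so r1c5=5.
Step 16. [r2c6∈{3}] r2c6's peers cover all but 3, so r2c6=3.
Step 17. [r2c4∈{2}] r2c4's peers cover all but 2 ⇒ r2c4=2.
Step 18. [r5c1∈{6}] r5c1's peers cover all but 6 ⇒ r5c1=6.

Answer: 2 3 1 6 5 4 / 5 6 4 2 1 3 / 3 1 6 4 2 5 / 4 5 2 1 3 6 / 6 2 3 5 4 1 / 1 4 5 3 6 2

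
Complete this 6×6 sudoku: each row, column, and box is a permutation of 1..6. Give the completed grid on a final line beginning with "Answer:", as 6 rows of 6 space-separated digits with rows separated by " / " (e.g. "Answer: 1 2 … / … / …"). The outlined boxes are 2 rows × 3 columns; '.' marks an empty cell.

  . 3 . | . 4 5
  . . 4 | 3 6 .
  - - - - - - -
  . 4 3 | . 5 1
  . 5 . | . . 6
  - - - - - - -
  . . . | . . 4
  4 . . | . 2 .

Step 1. [r5c5∈{1,3}] across col 5, 1 lands solely at r5c5 ⇒ r5c5=1.
Step 2. [r3c4∈{2}] only 2 remains possible at r3c4, so r3c4=2.
Step 3. [r5c1∈{2,3,5,6}] r5c1 is the only open cell in row 5 admitting 3, so r5c1=3.
Step 4. [r2c1∈{1,2,5}] row 2 places 5 nowhere but r2c1 ⇒ r2c1=5.
Step 5. [r2c2∈{1,2}] r2c2 is the only open cell in row 2 admitting 1, so r2c2=1.
Step 6. [r6c2∈{6}] r6c2 is down to just 6. So r6c2=6.
Step 7. [r6c3∈{1,5}] r6c3 is the only open cell in row 6 admitting 1. So r6c3=1.
Step 8. [r4c3∈{2}] r4c3 has the single candidate 2 ⇒ r4c3=2.
Step 9. [r5c3∈{5}] nothing but 5 survives at r5c3, so r5c3=5.
Step 10. [r1c3∈{6}] only 6 remains possible at r1c3 ⇒ r1c3=6.
Step 11. [r6c4∈{5}] only 5 remains possible at r6c4 ⇒ r6c4=5.
Step 12. [r3c1∈{6}] r3c1 is down to just 6. So r3c1=6.
Step 13. [r4c5∈{3}] only 3 remains possible at r4c5, so r4c5=3.
Step 14. [r4c1∈{1}] r4c1's peers cover all but 1, so r4c1=1.
Step 15. [r1c1∈{2}] r1c1 is down to just 2. So r1c1=2.
Step 16. [r4c4∈{4}] r4c4 has the single candidate 4, so r4c4=4.
Step 17. [r5c4∈{6}] r5c4's peers cover all but 6, so r5c4=6.
Step 18. [r1c4∈{1}] r1c4's peers cover all but 1, so r1c4=1.
Step 19. [r5c2∈{2}] nothing but 2 survives at r5c2, so r5c2=2.
Step 20. [r6c6∈{3}] only 3 remains possible at r6c6, so r6c6=3.
Step 21. [r2c6∈{2}] nothing but 2 survives at r2c6. So r2c6=2.

Answer: 2 3 6 1 4 5 / 5 1 4 3 6 2 / 6 4 3 2 5 1 / 1 5 2 4 3 6 / 3 2 5 6 1 4 / 4 6 1 5 2 3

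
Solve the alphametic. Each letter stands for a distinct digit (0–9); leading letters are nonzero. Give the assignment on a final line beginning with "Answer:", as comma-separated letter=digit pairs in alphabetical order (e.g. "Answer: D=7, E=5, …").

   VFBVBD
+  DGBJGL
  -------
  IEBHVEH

Step 1. [col 1: D + L ≡ H (mod 10)] column 1 (D + L ≡ H (mod 10), carry-in 0) doesn't pin L yet; pick L=3 and continue ⇒ L=3.
Step 2. [col 1: D + L ≡ H (mod 10)] D=4 is one option consistent with column 1 (D + L ≡ H (mod 10), carry-in 0) — take it. So D=4.
Step 3. [col 1: D + L ≡ H (mod 10)] from column 1 (D=4, L=3, carry-in 0, digits 3,4 already taken and all letters distinct): H must equal 7 ⇒ H=7.
Step 4. [col 2: B + G ≡ E (mod 10)] no forcing yet in column 2 (carry-in 0); G=2 is free and consistent — try it, so G=2.
Step 5. [col 2: B + G ≡ E (mod 10)] column 2 (B + G ≡ E (mod 10), carry-in 0) doesn't pin E yet; pick E=0 and continue. So E=0.
Step 6. [col 2: B + G ≡ E (mod 10)] in column 2 we have B+G≡E with carry-in 0; given G=2, E=0 and digits 0,2,3,4,7 already taken and all letters distinct, that pins B to 8 ⇒ B=8.
Step 7. [col 3: V + J ≡ V (mod 10)] column 3 reads V+J+carry(1)=V with nothing yet; with digits 0,2,3,4,7,8 already taken and all letters distinct, the only value for J is 9, so J=9.
Step 8. [col 3: V + J ≡ V (mod 10)] several values work for V in column 3 (V + J ≡ V (mod 10), carry-in 1); try V=6 ⇒ V=6.
Step 9. [I] adding two 6-digit numbers gives at most 6+1 digits, and here it does — I is that final carry and must be 1. So I=1.
Step 10. [col 5: F + G ≡ B (mod 10)] column 5 reads F+G+carry(1)=B with G=2, B=8; with digits 0,1,2,3,4,6,7,8,9 already taken and all letters distinct, the only value for F is 5, so F=5.

Answer: B=8, D=4, E=0, F=5, G=2, H=7, I=1, J=9, L=3, V=6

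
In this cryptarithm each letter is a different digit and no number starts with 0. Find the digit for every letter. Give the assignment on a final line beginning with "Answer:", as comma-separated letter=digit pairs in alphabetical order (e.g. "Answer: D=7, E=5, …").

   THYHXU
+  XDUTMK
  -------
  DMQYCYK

Step 1. [D] the sum has 7 digits but both addends have 6; that extra leading digit D is the final carry, namely 1, so D=1.
Step 2. [col 1: U + K ≡ K (mod 10)] from column 1 (nothing yet, carry-in 0, digits 1 already taken and all letters distinct): U must equal 0 ⇒ U=0.
Step 3. [col 1: U + K ≡ K (mod 10)] no forcing yet in column 1 (carry-in 0); K=6 is free and consistent — try it, so K=6.
Step 4. [col 2: X + M ≡ Y (mod 10)] Y=9 is one option consistent with column 2 (X + M ≡ Y (mod 10), carry-in 0) — take it. So Y=9.
Step 5. [col 2: X + M ≡ Y (mod 10)] several values work for X in column 2 (X + M ≡ Y (mod 10), carry-in 0); try X=7, so X=7.
Step 6. [col 2: X + M ≡ Y (mod 10)] in column 2 we have X+M≡Y with carry-in 0; given X=7, Y=9 and digits 0,1,6,7,9 already taken and all letters distinct, that pins M to 2, so M=2.
Step 7. [col 3: H + T ≡ C (mod 10)] several values work for C in column 3 (H + T ≡ C (mod 10), carry-in 0); try C=8. So C=8.
Step 8. [col 3: H + T ≡ C (mod 10)] column 3 (H + T ≡ C (mod 10), carry-in 0) doesn't pin H yet; pick H=3 and continue. So H=3.
Step 9. [col 3: H + T ≡ C (mod 10)] column 3 reads H+T+carry(0)=C with H=3, C=8; with digits 0,1,2,3,6,7,8,9 already taken and all letters distinct, the only value for T is 5, so T=5.
Step 10. [col 5: H + D ≡ Q (mod 10)] from column 5 (H=3, D=1, carry-in 0, digits 0,1,2,3,5,6,7,8,9 already taken and all letters distinct): Q must equal 4, so Q=4.

Answer: C=8, D=1, H=3, K=6, M=2, Q=4, T=5, U=0, X=7, Y=9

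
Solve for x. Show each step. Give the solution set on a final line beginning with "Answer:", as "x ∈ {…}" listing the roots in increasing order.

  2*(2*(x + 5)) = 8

Step 1. [2*(2*(x + 5)) = 8] LHS = 2·(…); ÷2 both sides, so div: 2*(x + 5) = 4.
Step 2. [2*(x + 5) = 4] 2 out front; divide by 2. So div: x + 5 = 2.
Step 3. [x + 5 = 2] subtract 5: x sits inside (… + 5). So sub: x = -3.

Answer: x ∈ {-3}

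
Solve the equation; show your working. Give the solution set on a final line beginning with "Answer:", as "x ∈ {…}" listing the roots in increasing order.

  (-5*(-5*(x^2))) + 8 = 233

Step 1. [(-5*(-5*(x^2))) + 8 = 233] +8 is outermost — subtract 8 both sides. So sub: -5*(-5*(x^2)) = 225.
Step 2. [-5*(-5*(x^2)) = 225] leading coefficient -5: divide by -5 ⇒ div: -5*(x^2) = -45.
Step 3. [-5*(x^2) = -45] leading coefficient -5: divide by -5 ⇒ div: x^2 = 9.
Step 4. [x^2 = 9] LHS squared, RHS 9 ≥ 0: apply √ (±). So sqrt: x = 3 or -3.

Answer: x ∈ {-3, 3}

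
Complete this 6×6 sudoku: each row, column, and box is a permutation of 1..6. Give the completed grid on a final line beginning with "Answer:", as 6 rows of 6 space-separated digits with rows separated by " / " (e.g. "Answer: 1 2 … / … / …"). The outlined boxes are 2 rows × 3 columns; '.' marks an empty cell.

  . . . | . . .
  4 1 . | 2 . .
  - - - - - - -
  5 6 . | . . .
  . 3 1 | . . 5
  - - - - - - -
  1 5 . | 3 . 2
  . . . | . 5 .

Step 1. [r3c3∈{2,4}] r3c3 is the only open cell in box 3 admitting 4, so r3c3=4.
Step 2. [r5c5∈{4,6}] 4 has one home in row 5: r5c5. So r5c5=4.
Step 3. [r1c4∈{1,4,5,6}] 5 has one home in col 4: r1c4. So r1c4=5.
Step 4. [r5c3∈{6}] r5c3's peers cover all but 6, so r5c3=6.
Step 5. [r1c1∈{2,3,6}] r1c1 is the only open cell in col 1 admitting 6. So r1c1=6.
Step 6. [r3c5∈{1,2,3}] row 3 places 2 nowhere but r3c5. So r3c5=2.
Step 7. [r3c6∈{1,3}] r3c6 is the only open cell in row 3 admitting 3, so r3c6=3.
Step 8. [r4c5∈{6}] nothing but 6 survives at r4c5 ⇒ r4c5=6.
Step 9. [r6c1∈{2,3}] col 1 places 3 nowhere but r6c1, so r6c1=3.
Step 10. [r2c5∈{3}] r2c5 has the single candidate 3. So r2c5=3.
Step 11. [r6c4∈{1,6}] 6 has one home in col 4: r6c4. So r6c4=6.
Step 12. [r1c2∈{2}] nothing but 2 survives at r1c2. So r1c2=2.
Step 13. [r1c5∈{1}] nothing but 1 survives at r1c5, so r1c5=1.
Step 14. [r6c3∈{2}] nothing but 2 survives at r6c3 ⇒ r6c3=2.
Step 15. [r2c6∈{6}] r2c6 has the single candidate 6. So r2c6=6.
Step 16. [r1c6∈{4}] r1c6 is down to just 4 ⇒ r1c6=4.
Step 17. [r6c6∈{1}] r6c6's peers cover all but 1, so r6c6=1.
Step 18. [r2c3∈{5}] r2c3 has the single candidate 5 ⇒ r2c3=5.
Step 19. [r4c4∈{4}] only 4 remains possible at r4c4 ⇒ r4c4=4.
Step 20. [r4c1∈{2}] r4c1 is down to just 2. So r4c1=2.
Step 21. [r1c3∈{3}] only 3 remains possible at r1c3. So r1c3=3.
Step 22. [r3c4∈{1}] r3c4's peers cover all but 1. So r3c4=1.
Step 23. [r6c2∈{4}] r6c2 has the single candidate 4 ⇒ r6c2=4.

Answer: 6 2 3 5 1 4 / 4 1 5 2 3 6 / 5 6 4 1 2 3 / 2 3 1 4 6 5 / 1 5 6 3 4 2 / 3 4 2 6 5 1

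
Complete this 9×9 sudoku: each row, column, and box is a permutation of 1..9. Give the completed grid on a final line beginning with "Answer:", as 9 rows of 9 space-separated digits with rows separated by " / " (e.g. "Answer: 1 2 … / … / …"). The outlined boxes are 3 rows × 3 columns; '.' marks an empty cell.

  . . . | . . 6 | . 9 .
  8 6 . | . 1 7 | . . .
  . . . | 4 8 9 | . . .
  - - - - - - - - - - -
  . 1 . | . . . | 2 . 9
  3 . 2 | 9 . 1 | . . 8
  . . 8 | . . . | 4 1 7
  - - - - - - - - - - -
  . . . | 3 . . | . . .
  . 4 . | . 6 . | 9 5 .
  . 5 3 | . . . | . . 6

Step 1. [r1c5∈{2,3,5}] in box 2, 3 fits only at r1c5, so r1c5=3.
Step 2. [r5c5∈{4,5,7}] r5c5 is the only open cell in row 5 admitting 4. So r5c5=4.
Step 3. [r7c2∈{2,7,8,9}] col 2 places 8 nowhere but r7c2, so r7c2=8.
Step 4. [r9c8∈{2,4,7,8}] 8 has one home in col 8: r9c8 ⇒ r9c8=8.
Step 5. [r3c2∈{2,3,7}] col 2 places 3 nowhere but r3c2. So r3c2=3.
Step 6. [r1c2∈{2,7}] r1c2 is the only open cell in col 2 admitting 2, so r1c2=2.
Step 7. [r1c4∈{5}] r1c4's peers cover all but 5 ⇒ r1c4=5.
Step 8. [r2c4∈{2}] nothing but 2 survives at r2c4 ⇒ r2c4=2.
Step 9. [r5c8∈{6}] nothing but 6 survives at r5c8 ⇒ r5c8=6.
Step 10. [r8c9∈{1,2,3}] in row 8, 3 fits only at r8c9 ⇒ r8c9=3.
Step 11. [r6c6∈{2,3,5}] in row 6, 3 fits only at r6c6. So r6c6=3.
Step 12. [r2c3∈{4,5,9}] r2c3 is the only open cell in row 2 admitting 9, so r2c3=9.
Step 13. [r3c7∈{1,5,6,7}] across row 3, 6 lands solely at r3c7. So r3c7=6.
Step 14. [r6c5∈{2,5}] r6c5 is the only open cell in row 6 admitting 2, so r6c5=2.
Step 15. [r6c1∈{5,6,9}] row 6 places 5 nowhere but r6c1 ⇒ r6c1=5.
Step 16. [r3c3∈{1,5,7}] 5 has one home in col 3: r3c3, so r3c3=5.
Step 17. [r2c9∈{4,5}] in col 9, 5 fits only at r2c9. So r2c9=5.
Step 18. [r2c8∈{3,4}] 4 has one home in row 2: r2c8, so r2c8=4.
Step 19. [r1c9∈{1}] nothing but 1 survives at r1c9 ⇒ r1c9=1.
Step 20. [r3c1∈{1,7}] in row 3, 1 fits only at r3c1 ⇒ r3c1=1.
Step 21. [r3c8∈{2,7}] row 3 places 7 nowhere but r3c8. So r3c8=7.
Step 22. [r7c8∈{2}] r7c8 has the single candidate 2, so r7c8=2.
Step 23. [r5c2∈{7}] only 7 remains possible at r5c2 ⇒ r5c2=7.
Step 24. [r9c6∈{2,4}] 4 has one home in row 9: r9c6 ⇒ r9c6=4.
Step 25. [r9c1∈{2,7,9}] row 9 places 2 nowhere but r9c1 ⇒ r9c1=2.
Step 26. [r8c1∈{7}] r8c1 has the single candidate 7. So r8c1=7.
Step 27. [r1c1∈{4}] r1c1 is down to just 4, so r1c1=4.
Step 28. [r4c1∈{6}] only 6 remains possible at r4c1. So r4c1=6.
Step 29. [r9c5∈{7,9}] in row 9, 9 fits only at r9c5, so r9c5=9.
Step 30. [r8c3∈{1}] only 1 remains possible at r8c3, so r8c3=1.
Step 31. [r8c4∈{8}] only 8 remains possible at r8c4 ⇒ r8c4=8.
Step 32. [r4c4∈{7}] nothing but 7 survives at r4c4. So r4c4=7.
Step 33. [r7c6∈{5}] r7c6 is down to just 5 ⇒ r7c6=5.
Step 34. [r9c7∈{1,7}] across row 9, 7 lands solely at r9c7, so r9c7=7.
Step 35. [r9c4∈{1}] r9c4 has the single candidate 1. So r9c4=1.
Step 36. [r6c4∈{6}] r6c4 has the single candidate 6 ⇒ r6c4=6.
Step 37. [r5c7∈{5}] r5c7 is down to just 5 ⇒ r5c7=5.
Step 38. [r7c9∈{4}] only 4 remains possible at r7c9 ⇒ r7c9=4.
Step 39. [r3c9∈{2}] r3c9 has the single candidate 2 ⇒ r3c9=2.
Step 40. [r6c2∈{9}] only 9 remains possible at r6c2. So r6c2=9.
Step 41. [r4c3∈{4}] nothing but 4 survives at r4c3, so r4c3=4.
Step 42. [r1c7∈{8}] nothing but 8 survives at r1c7, so r1c7=8.
Step 43. [r2c7∈{3}] r2c7 is down to just 3. So r2c7=3.
Step 44. [r1c3∈{7}] nothing but 7 survives at r1c3 ⇒ r1c3=7.
Step 45. [r4c5∈{5}] only 5 remains possible at r4c5 ⇒ r4c5=5.
Step 46. [r7c3∈{6}] r7c3 is down to just 6, so r7c3=6.
Step 47. [r4c6∈{8}] r4c6's peers cover all but 8 ⇒ r4c6=8.
Step 48. [r7c7∈{1}] r7c7 is down to just 1. So r7c7=1.
Step 49. [r7c5∈{7}] r7c5 has the single candidate 7 ⇒ r7c5=7.
Step 50. [r7c1∈{9}] r7c1's peers cover all but 9, so r7c1=9.
Step 51. [r4c8∈{3}] r4c8's peers cover all but 3, so r4c8=3.
Step 52. [r8c6∈{2}] only 2 remains possible at r8c6, so r8c6=2.

Answer: 4 2 7 5 3 6 8 9 1 / 8 6 9 2 1 7 3 4 5 / 1 3 5 4 8 9 6 7 2 / 6 1 4 7 5 8 2 3 9 / 3 7 2 9 4 1 5 6 8 / 5 9 8 6 2 3 4 1 7 / 9 8 6 3 7 5 1 2 4 / 7 4 1 8 6 2 9 5 3 / 2 5 3 1 9 4 7 8 6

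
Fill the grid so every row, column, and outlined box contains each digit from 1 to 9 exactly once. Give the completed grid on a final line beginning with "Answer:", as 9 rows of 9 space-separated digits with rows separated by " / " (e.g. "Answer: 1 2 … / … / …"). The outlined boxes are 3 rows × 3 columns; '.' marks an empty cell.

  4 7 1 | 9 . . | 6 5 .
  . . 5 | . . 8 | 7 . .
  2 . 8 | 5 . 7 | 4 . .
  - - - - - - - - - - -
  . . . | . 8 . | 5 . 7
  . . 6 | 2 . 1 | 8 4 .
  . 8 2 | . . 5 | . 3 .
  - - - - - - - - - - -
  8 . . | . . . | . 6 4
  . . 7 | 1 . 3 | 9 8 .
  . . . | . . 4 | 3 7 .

Step 1. [r5c9∈{9}] r5c9's peers cover all but 9, so r5c9=9.
Step 2. [r9c3∈{9}] only 9 remains possible at r9c3, so r9c3=9.
Step 3. [r7c7∈{1,2}] r7c7 is the only open cell in col 7 admitting 2 ⇒ r7c7=2.
Step 4. [r9c9∈{1,5}] 1 has one home in box 9: r9c9, so r9c9=1.
Step 5. [r8c2∈{2,4,5,6}] across row 8, 4 lands solely at r8c2, so r8c2=4.
Step 6. [r8c5∈{2,5,6}] across row 8, 2 lands solely at r8c5, so r8c5=2.
Step 7. [r1c5∈{3}] r1c5 is down to just 3. So r1c5=3.
Step 8. [r4c4∈{3,4,6}] r4c4 is the only open cell in col 4 admitting 3, so r4c4=3.
Step 9. [r5c5∈{7}] only 7 remains possible at r5c5 ⇒ r5c5=7.
Step 10. [r8c1∈{5,6}] r8c1 is the only open cell in row 8 admitting 6, so r8c1=6.
Step 11. [r9c1∈{5}] only 5 remains possible at r9c1 ⇒ r9c1=5.
Step 12. [r9c5∈{6}] r9c5 is down to just 6, so r9c5=6.
Step 13. [r3c2∈{3,6,9}] r3c2 is the only open cell in row 3 admitting 6. So r3c2=6.
Step 14. [r6c7∈{1}] only 1 remains possible at r6c7. So r6c7=1.
Step 15. [r4c1∈{1,9}] r4c1 is the only open cell in col 1 admitting 1 ⇒ r4c1=1.
Step 16. [r4c2∈{9}] r4c2 is down to just 9, so r4c2=9.
Step 17. [r2c2∈{3}] nothing but 3 survives at r2c2, so r2c2=3.
Step 18. [r6c5∈{4,9}] across row 6, 9 lands solely at r6c5. So r6c5=9.
Step 19. [r2c9∈{2}] r2c9 is down to just 2 ⇒ r2c9=2.
Step 20. [r2c5∈{1,4}] col 5 places 4 nowhere but r2c5. So r2c5=4.
Step 21. [r2c8∈{1,9}] across row 2, 1 lands solely at r2c8 ⇒ r2c8=1.
Step 22. [r6c9∈{6}] r6c9's peers cover all but 6 ⇒ r6c9=6.
Step 23. [r5c1∈{3}] only 3 remains possible at r5c1. So r5c1=3.
Step 24. [r7c6∈{9}] r7c6 has the single candidate 9 ⇒ r7c6=9.
Step 25. [r3c8∈{9}] only 9 remains possible at r3c8. So r3c8=9.
Step 26. [r7c2∈{1}] r7c2 is down to just 1 ⇒ r7c2=1.
Step 27. [r2c1∈{9}] r2c1's peers cover all but 9. So r2c1=9.
Step 28. [r7c5∈{5}] r7c5's peers cover all but 5 ⇒ r7c5=5.
Step 29. [r4c3∈{4}] r4c3's peers cover all but 4. So r4c3=4.
Step 30. [r5c2∈{5}] r5c2 has the single candidate 5. So r5c2=5.
Step 31. [r1c9∈{8}] r1c9's peers cover all but 8. So r1c9=8.
Step 32. [r1c6∈{2}] r1c6 has the single candidate 2. So r1c6=2.
Step 33. [r7c4∈{7}] nothing but 7 survives at r7c4. So r7c4=7.
Step 34. [r3c9∈{3}] r3c9 has the single candidate 3, so r3c9=3.
Step 35. [r9c2∈{2}] nothing but 2 survives at r9c2. So r9c2=2.
Step 36. [r3c5∈{1}] r3c5's peers cover all but 1. So r3c5=1.
Step 37. [r4c6∈{6}] r4c6 has the single candidate 6, so r4c6=6.
Step 38. [r6c4∈{4}] r6c4's peers cover all but 4 ⇒ r6c4=4.
Step 39. [r6c1∈{7}] r6c1 has the single candidate 7. So r6c1=7.
Step 40. [r8c9∈{5}] only 5 remains possible at r8c9 ⇒ r8c9=5.
Step 41. [r9c4∈{8}] r9c4 has the single candidate 8 ⇒ r9c4=8.
Step 42. [r4c8∈{2}] r4c8 is down to just 2. So r4c8=2.
Step 43. [r2c4∈{6}] r2c4 is down to just 6. So r2c4=6.
Step 44. [r7c3∈{3}] r7c3 is down to just 3, so r7c3=3.

Answer: 4 7 1 9 3 2 6 5 8 / 9 3 5 6 4 8 7 1 2 / 2 6 8 5 1 7 4 9 3 / 1 9 4 3 8 6 5 2 7 / 3 5 6 2 7 1 8 4 9 / 7 8 2 4 9 5 1 3 6 / 8 1 3 7 5 9 2 6 4 / 6 4 7 1 2 3 9 8 5 / 5 2 9 8 6 4 3 7 1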